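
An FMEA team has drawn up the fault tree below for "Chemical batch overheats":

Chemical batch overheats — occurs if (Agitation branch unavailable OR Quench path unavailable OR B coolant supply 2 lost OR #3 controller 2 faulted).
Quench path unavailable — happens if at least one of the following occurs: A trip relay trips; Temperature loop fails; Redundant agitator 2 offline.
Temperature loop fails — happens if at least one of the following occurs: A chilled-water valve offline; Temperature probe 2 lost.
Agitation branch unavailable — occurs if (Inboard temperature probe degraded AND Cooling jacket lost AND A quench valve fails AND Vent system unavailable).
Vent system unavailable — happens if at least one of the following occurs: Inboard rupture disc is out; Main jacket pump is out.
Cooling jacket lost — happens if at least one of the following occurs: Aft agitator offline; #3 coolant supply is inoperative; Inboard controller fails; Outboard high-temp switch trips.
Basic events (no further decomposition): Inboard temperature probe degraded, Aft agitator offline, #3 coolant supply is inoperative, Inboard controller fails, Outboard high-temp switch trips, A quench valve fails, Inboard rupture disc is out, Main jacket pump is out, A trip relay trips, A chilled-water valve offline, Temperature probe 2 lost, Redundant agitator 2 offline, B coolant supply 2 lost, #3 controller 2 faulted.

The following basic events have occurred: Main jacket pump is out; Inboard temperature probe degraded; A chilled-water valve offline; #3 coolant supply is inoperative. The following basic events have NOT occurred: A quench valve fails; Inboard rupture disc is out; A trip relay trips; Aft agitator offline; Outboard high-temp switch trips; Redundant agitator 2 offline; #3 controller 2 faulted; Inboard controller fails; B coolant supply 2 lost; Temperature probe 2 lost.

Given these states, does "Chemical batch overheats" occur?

Cooling jacket lost [OR]: Aft agitator offline=not, #3 coolant supply is inoperative=occurs, Inboard controller fails=not, Outboard high-temp switch trips=not → at least one input occurs → occurs.
Vent system unavailable [OR]: Inboard rupture disc is out=not, Main jacket pump is out=occurs → at least one input occurs → occurs.
Agitation branch unavailable [AND]: Inboard temperature probe degraded=occurs, Cooling jacket lost=occurs, A quench valve fails=not, Vent system unavailable=occurs → not all inputs occur → does not occur.
Temperature loop fails [OR]: A chilled-water valve offline=occurs, Temperature probe 2 lost=not → at least one input occurs → occurs.
Quench path unavailable [OR]: A trip relay trips=not, Temperature loop fails=occurs, Redundant agitator 2 offline=not → at least one input occurs → occurs.
Chemical batch overheats [OR]: Agitation branch unavailable=not, Quench path unavailable=occurs, B coolant supply 2 lost=not, #3 controller 2 faulted=not → at least one input occurs → occurs.

Yes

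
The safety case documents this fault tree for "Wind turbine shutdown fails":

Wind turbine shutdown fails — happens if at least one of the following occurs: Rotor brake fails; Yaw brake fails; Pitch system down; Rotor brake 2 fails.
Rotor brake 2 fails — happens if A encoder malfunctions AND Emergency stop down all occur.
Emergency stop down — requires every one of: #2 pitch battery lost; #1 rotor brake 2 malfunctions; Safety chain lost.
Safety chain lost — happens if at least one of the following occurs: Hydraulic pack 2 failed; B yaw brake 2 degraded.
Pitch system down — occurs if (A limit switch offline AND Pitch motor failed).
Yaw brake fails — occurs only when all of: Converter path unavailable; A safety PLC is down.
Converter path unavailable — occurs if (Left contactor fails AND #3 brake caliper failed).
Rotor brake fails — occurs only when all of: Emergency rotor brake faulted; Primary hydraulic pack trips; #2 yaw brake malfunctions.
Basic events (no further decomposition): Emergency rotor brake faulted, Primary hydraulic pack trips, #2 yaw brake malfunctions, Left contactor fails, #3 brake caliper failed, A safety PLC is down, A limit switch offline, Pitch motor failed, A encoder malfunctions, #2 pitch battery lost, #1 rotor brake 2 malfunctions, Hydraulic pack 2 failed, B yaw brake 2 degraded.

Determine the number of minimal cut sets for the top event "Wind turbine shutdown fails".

5

Rotor brake fails [AND]: one cut set from each child combined → 1 × 1 × 1 = 1 cut set(s).
Converter path unavailable [AND]: one cut set from each child combined → 1 × 1 = 1 cut set(s).
Yaw brake fails [AND]: one cut set from each child combined → 1 × 1 = 1 cut set(s).
Pitch system down [AND]: one cut set from each child combined → 1 × 1 = 1 cut set(s).
Safety chain lost [OR]: union of children's cut sets → 2 cut set(s).
Emergency stop down [AND]: one cut set from each child combined → 1 × 1 × 2 = 2 cut set(s).
Rotor brake 2 fails [AND]: one cut set from each child combined → 1 × 2 = 2 cut set(s).
Wind turbine shutdown fails [OR]: union of children's cut sets → 5 cut set(s).
Minimal cut sets: {#2 yaw brake malfunctions, Emergency rotor brake faulted, Primary hydraulic pack trips}; {#3 brake caliper failed, A safety PLC is down, Left contactor fails}; {A limit switch offline, Pitch motor failed}; {#1 rotor brake 2 malfunctions, #2 pitch battery lost, A encoder malfunctions, Hydraulic pack 2 failed}; {#1 rotor brake 2 malfunctions, #2 pitch battery lost, A encoder malfunctions, B yaw brake 2 degraded}.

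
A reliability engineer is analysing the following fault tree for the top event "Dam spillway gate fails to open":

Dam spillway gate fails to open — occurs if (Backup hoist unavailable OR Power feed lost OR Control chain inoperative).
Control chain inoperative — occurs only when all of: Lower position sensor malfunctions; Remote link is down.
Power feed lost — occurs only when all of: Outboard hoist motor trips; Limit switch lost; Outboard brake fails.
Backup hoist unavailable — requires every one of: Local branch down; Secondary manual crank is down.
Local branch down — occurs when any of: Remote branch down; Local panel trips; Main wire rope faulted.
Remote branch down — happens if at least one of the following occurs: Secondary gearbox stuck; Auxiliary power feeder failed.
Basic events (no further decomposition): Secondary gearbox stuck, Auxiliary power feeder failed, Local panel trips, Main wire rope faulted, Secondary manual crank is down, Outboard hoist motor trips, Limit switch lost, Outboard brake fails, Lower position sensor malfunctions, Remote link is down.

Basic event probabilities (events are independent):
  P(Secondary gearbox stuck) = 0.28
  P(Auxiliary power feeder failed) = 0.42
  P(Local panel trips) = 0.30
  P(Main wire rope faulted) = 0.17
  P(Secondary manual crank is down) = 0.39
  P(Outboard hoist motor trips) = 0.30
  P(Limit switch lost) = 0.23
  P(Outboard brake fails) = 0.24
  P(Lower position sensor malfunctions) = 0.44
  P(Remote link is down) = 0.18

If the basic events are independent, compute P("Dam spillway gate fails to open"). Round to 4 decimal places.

P(Remote branch down) [OR] = 1 − (1−0.28) × (1−0.42) = 0.582400
P(Local branch down) [OR] = 1 − (1−0.582400) × (1−0.30) × (1−0.17) = 0.757374
P(Backup hoist unavailable) [AND] = 0.757374 × 0.39 = 0.295376
P(Power feed lost) [AND] = 0.30 × 0.23 × 0.24 = 0.016560
P(Control chain inoperative) [AND] = 0.44 × 0.18 = 0.079200
P(Dam spillway gate fails to open) [OR] = 1 − (1−0.295376) × (1−0.016560) × (1−0.079200) = 0.361927
Rounded to 4 decimal places: P(Dam spillway gate fails to open) ≈ 0.3619.

0.3619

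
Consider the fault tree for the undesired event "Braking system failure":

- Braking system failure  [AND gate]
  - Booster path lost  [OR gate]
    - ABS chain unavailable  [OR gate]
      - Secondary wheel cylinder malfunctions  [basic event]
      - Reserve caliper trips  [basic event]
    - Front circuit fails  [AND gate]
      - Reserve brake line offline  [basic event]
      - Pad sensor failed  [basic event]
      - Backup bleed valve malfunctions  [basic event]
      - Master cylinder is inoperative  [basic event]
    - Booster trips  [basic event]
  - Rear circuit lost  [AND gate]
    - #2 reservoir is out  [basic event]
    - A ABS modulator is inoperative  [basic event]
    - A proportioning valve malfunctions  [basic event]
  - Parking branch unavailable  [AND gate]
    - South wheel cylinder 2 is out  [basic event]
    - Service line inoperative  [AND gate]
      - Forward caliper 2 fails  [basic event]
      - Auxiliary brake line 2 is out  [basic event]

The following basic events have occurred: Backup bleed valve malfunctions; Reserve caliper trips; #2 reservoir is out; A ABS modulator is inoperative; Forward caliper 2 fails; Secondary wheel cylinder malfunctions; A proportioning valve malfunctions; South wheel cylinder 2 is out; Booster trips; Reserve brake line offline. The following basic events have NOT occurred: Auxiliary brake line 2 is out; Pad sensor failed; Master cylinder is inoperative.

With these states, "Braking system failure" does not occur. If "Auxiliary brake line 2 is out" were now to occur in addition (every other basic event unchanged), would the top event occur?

Counterfactual: set "Auxiliary brake line 2 is out" to occurred.
ABS chain unavailable [OR]: Secondary wheel cylinder malfunctions=occurs, Reserve caliper trips=occurs → at least one input occurs → occurs.
Front circuit fails [AND]: Reserve brake line offline=occurs, Pad sensor failed=not, Backup bleed valve malfunctions=occurs, Master cylinder is inoperative=not → not all inputs occur → does not occur.
Booster path lost [OR]: ABS chain unavailable=occurs, Front circuit fails=not, Booster trips=occurs → at least one input occurs → occurs.
Rear circuit lost [AND]: #2 reservoir is out=occurs, A ABS modulator is inoperative=occurs, A proportioning valve malfunctions=occurs → all inputs occur → occurs.
Service line inoperative [AND]: Forward caliper 2 fails=occurs, Auxiliary brake line 2 is out=occurs → all inputs occur → occurs.
Parking branch unavailable [AND]: South wheel cylinder 2 is out=occurs, Service line inoperative=occurs → all inputs occur → occurs.
Braking system failure [AND]: Booster path lost=occurs, Rear circuit lost=occurs, Parking branch unavailable=occurs → all inputs occur → occurs.

Yes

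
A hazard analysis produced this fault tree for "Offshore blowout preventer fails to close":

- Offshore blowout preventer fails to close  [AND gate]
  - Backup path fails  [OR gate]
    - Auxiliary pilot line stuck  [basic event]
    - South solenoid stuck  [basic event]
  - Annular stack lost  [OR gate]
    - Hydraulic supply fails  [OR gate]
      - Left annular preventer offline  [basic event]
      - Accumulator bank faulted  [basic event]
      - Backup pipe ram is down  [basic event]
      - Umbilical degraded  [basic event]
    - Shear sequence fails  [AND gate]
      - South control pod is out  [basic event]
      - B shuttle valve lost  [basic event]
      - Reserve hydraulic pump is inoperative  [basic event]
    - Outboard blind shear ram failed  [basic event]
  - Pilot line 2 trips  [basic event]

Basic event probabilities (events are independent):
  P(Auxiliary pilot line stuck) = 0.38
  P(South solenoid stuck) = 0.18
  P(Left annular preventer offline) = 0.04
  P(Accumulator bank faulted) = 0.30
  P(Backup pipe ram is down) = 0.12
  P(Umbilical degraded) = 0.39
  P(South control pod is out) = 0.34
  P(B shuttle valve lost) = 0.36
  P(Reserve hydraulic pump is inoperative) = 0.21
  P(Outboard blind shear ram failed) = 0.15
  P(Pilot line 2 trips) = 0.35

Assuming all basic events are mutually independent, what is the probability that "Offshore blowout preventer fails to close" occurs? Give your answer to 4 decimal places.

P(Backup path fails) [OR] = 1 − (1−0.38) × (1−0.18) = 0.491600
P(Hydraulic supply fails) [OR] = 1 − (1−0.04) × (1−0.30) × (1−0.12) × (1−0.39) = 0.639270
P(Shear sequence fails) [AND] = 0.34 × 0.36 × 0.21 = 0.025704
P(Annular stack lost) [OR] = 1 − (1−0.639270) × (1−0.025704) × (1−0.15) = 0.701261
P(Offshore blowout preventer fails to close) [AND] = 0.491600 × 0.701261 × 0.35 = 0.120659
Rounded to 4 decimal places: P(Offshore blowout preventer fails to close) ≈ 0.1207.

0.1207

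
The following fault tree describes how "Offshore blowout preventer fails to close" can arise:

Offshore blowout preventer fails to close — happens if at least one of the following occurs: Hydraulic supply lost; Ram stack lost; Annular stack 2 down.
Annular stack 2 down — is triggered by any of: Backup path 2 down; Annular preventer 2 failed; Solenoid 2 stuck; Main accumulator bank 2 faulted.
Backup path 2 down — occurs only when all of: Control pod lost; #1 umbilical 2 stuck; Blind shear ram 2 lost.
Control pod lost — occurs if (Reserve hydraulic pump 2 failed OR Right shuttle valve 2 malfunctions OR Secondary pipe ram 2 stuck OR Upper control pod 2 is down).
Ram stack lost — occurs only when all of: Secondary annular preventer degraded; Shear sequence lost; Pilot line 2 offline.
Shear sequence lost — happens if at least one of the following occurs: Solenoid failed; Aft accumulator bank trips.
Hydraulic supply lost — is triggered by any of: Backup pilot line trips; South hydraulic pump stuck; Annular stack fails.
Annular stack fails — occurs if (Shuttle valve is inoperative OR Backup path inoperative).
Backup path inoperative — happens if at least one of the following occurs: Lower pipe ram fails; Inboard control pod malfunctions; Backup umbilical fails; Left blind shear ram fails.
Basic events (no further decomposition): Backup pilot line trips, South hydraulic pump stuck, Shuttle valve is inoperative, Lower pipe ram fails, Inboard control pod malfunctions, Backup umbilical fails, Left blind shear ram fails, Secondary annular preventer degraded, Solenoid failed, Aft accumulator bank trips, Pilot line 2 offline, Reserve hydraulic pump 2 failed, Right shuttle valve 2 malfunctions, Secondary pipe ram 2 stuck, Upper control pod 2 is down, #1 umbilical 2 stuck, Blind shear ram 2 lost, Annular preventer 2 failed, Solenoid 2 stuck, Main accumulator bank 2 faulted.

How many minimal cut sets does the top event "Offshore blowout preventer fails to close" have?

16

Backup path inoperative [OR]: union of children's cut sets → 4 cut set(s).
Annular stack fails [OR]: union of children's cut sets → 5 cut set(s).
Hydraulic supply lost [OR]: union of children's cut sets → 7 cut set(s).
Shear sequence lost [OR]: union of children's cut sets → 2 cut set(s).
Ram stack lost [AND]: one cut set from each child combined → 1 × 2 × 1 = 2 cut set(s).
Control pod lost [OR]: union of children's cut sets → 4 cut set(s).
Backup path 2 down [AND]: one cut set from each child combined → 4 × 1 × 1 = 4 cut set(s).
Annular stack 2 down [OR]: union of children's cut sets → 7 cut set(s).
Offshore blowout preventer fails to close [OR]: union of children's cut sets → 16 cut set(s).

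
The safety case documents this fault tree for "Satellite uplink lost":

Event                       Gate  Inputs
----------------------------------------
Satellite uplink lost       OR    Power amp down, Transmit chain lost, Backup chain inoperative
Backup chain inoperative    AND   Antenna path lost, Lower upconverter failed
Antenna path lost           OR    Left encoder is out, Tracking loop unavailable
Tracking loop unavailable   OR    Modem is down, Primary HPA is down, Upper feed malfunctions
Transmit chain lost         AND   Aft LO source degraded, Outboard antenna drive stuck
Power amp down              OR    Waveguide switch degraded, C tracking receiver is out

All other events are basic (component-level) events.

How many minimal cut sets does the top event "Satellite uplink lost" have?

7

Power amp down [OR]: union of children's cut sets → 2 cut set(s).
Transmit chain lost [AND]: one cut set from each child combined → 1 × 1 = 1 cut set(s).
Tracking loop unavailable [OR]: union of children's cut sets → 3 cut set(s).
Antenna path lost [OR]: union of children's cut sets → 4 cut set(s).
Backup chain inoperative [AND]: one cut set from each child combined → 4 × 1 = 4 cut set(s).
Satellite uplink lost [OR]: union of children's cut sets → 7 cut set(s).
Minimal cut sets: {Waveguide switch degraded}; {C tracking receiver is out}; {Aft LO source degraded, Outboard antenna drive stuck}; {Left encoder is out, Lower upconverter failed}; {Lower upconverter failed, Modem is down}; {Lower upconverter failed, Primary HPA is down}; {Lower upconverter failed, Upper feed malfunctions}.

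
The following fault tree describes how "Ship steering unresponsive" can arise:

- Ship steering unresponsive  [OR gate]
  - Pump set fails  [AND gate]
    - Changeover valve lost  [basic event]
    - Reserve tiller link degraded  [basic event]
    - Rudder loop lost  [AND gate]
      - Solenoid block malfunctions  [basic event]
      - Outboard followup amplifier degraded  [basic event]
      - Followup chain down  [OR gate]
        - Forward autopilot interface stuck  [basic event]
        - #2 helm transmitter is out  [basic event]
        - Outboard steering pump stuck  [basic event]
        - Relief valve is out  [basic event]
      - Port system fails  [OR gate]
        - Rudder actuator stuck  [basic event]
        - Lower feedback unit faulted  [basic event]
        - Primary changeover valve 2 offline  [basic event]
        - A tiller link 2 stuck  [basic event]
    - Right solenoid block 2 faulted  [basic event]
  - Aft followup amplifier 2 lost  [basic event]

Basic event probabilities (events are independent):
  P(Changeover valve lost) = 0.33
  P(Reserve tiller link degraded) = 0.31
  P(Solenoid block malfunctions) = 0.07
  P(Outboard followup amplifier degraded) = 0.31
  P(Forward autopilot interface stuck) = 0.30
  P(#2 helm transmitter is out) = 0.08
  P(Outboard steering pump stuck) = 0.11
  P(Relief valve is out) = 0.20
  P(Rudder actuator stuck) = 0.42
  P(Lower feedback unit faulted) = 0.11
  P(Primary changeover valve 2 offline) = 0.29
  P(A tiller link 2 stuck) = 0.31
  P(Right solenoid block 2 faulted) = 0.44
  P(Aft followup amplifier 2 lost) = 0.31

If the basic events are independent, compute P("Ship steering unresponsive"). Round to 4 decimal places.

P(Followup chain down) [OR] = 1 − (1−0.30) × (1−0.08) × (1−0.11) × (1−0.20) = 0.541472
P(Port system fails) [OR] = 1 − (1−0.42) × (1−0.11) × (1−0.29) × (1−0.31) = 0.747114
P(Rudder loop lost) [AND] = 0.07 × 0.31 × 0.541472 × 0.747114 = 0.008779
P(Pump set fails) [AND] = 0.33 × 0.31 × 0.008779 × 0.44 = 0.000395
P(Ship steering unresponsive) [OR] = 1 − (1−0.000395) × (1−0.31) = 0.310273
Rounded to 4 decimal places: P(Ship steering unresponsive) ≈ 0.3103.

0.3103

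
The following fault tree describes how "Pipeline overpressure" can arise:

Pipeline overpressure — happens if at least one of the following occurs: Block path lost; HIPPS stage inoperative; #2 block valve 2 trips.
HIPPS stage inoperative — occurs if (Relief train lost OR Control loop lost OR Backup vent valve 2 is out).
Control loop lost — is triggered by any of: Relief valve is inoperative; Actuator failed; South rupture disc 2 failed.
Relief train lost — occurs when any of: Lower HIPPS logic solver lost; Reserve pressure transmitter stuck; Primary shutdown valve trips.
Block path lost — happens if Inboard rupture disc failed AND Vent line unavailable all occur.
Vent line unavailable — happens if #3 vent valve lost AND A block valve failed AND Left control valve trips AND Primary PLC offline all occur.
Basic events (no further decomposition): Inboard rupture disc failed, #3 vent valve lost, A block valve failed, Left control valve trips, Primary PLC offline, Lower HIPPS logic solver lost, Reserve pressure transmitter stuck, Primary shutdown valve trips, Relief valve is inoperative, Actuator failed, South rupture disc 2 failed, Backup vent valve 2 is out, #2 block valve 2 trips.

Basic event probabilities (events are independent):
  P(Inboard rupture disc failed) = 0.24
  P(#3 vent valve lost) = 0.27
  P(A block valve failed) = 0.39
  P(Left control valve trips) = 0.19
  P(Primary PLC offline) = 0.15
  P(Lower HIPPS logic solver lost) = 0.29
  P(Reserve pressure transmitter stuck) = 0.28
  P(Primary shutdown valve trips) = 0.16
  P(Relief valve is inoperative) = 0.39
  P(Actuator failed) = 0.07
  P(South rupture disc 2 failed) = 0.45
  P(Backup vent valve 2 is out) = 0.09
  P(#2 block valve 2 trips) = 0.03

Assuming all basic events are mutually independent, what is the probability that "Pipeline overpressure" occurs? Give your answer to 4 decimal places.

P(Vent line unavailable) [AND] = 0.27 × 0.39 × 0.19 × 0.15 = 0.003001
P(Block path lost) [AND] = 0.24 × 0.003001 = 0.000720
P(Relief train lost) [OR] = 1 − (1−0.29) × (1−0.28) × (1−0.16) = 0.570592
P(Control loop lost) [OR] = 1 − (1−0.39) × (1−0.07) × (1−0.45) = 0.687985
P(HIPPS stage inoperative) [OR] = 1 − (1−0.570592) × (1−0.687985) × (1−0.09) = 0.878077
P(Pipeline overpressure) [OR] = 1 − (1−0.000720) × (1−0.878077) × (1−0.03) = 0.881820
Rounded to 4 decimal places: P(Pipeline overpressure) ≈ 0.8818.

0.8818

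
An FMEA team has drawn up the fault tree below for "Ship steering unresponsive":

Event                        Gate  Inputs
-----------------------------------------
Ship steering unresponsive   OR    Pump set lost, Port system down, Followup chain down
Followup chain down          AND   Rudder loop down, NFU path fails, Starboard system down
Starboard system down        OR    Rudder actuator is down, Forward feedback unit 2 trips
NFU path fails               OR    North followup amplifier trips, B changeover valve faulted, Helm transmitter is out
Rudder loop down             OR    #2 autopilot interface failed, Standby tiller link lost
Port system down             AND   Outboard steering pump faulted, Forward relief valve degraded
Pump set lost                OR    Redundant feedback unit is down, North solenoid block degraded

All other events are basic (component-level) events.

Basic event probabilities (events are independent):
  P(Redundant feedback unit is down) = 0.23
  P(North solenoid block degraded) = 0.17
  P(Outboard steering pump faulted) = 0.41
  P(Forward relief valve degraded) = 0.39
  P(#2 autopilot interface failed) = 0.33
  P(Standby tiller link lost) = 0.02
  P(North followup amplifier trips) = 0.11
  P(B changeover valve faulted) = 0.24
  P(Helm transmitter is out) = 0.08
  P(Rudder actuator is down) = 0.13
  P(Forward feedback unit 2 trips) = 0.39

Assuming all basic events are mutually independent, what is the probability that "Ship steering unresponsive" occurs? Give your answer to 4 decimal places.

P(Pump set lost) [OR] = 1 − (1−0.23) × (1−0.17) = 0.360900
P(Port system down) [AND] = 0.41 × 0.39 = 0.159900
P(Rudder loop down) [OR] = 1 − (1−0.33) × (1−0.02) = 0.343400
P(NFU path fails) [OR] = 1 − (1−0.11) × (1−0.24) × (1−0.08) = 0.377712
P(Starboard system down) [OR] = 1 − (1−0.13) × (1−0.39) = 0.469300
P(Followup chain down) [AND] = 0.343400 × 0.377712 × 0.469300 = 0.060871
P(Ship steering unresponsive) [OR] = 1 − (1−0.360900) × (1−0.159900) × (1−0.060871) = 0.495774
Rounded to 4 decimal places: P(Ship steering unresponsive) ≈ 0.4958.

0.4958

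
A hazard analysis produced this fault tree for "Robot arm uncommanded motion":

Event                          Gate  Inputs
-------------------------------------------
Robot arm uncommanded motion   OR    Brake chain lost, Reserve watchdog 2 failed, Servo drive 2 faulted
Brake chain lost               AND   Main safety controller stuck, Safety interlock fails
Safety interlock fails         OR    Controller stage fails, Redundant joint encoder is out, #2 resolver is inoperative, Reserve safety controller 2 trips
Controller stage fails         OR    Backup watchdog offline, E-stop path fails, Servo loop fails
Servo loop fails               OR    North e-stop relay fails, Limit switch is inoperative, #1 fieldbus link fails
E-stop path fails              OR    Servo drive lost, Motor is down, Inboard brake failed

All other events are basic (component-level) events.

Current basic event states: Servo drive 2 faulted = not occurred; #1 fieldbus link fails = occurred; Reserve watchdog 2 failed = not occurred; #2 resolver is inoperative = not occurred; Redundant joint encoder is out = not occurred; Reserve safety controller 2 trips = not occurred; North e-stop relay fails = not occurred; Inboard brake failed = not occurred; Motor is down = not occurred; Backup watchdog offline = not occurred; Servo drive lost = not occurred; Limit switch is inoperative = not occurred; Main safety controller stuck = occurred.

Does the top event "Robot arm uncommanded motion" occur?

E-stop path fails [OR]: Servo drive lost=not, Motor is down=not, Inboard brake failed=not → no input occurs → does not occur.
Servo loop fails [OR]: North e-stop relay fails=not, Limit switch is inoperative=not, #1 fieldbus link fails=occurs → at least one input occurs → occurs.
Controller stage fails [OR]: Backup watchdog offline=not, E-stop path fails=not, Servo loop fails=occurs → at least one input occurs → occurs.
Safety interlock fails [OR]: Controller stage fails=occurs, Redundant joint encoder is out=not, #2 resolver is inoperative=not, Reserve safety controller 2 trips=not → at least one input occurs → occurs.
Brake chain lost [AND]: Main safety controller stuck=occurs, Safety interlock fails=occurs → all inputs occur → occurs.
Robot arm uncommanded motion [OR]: Brake chain lost=occurs, Reserve watchdog 2 failed=not, Servo drive 2 faulted=not → at least one input occurs → occurs.

Yes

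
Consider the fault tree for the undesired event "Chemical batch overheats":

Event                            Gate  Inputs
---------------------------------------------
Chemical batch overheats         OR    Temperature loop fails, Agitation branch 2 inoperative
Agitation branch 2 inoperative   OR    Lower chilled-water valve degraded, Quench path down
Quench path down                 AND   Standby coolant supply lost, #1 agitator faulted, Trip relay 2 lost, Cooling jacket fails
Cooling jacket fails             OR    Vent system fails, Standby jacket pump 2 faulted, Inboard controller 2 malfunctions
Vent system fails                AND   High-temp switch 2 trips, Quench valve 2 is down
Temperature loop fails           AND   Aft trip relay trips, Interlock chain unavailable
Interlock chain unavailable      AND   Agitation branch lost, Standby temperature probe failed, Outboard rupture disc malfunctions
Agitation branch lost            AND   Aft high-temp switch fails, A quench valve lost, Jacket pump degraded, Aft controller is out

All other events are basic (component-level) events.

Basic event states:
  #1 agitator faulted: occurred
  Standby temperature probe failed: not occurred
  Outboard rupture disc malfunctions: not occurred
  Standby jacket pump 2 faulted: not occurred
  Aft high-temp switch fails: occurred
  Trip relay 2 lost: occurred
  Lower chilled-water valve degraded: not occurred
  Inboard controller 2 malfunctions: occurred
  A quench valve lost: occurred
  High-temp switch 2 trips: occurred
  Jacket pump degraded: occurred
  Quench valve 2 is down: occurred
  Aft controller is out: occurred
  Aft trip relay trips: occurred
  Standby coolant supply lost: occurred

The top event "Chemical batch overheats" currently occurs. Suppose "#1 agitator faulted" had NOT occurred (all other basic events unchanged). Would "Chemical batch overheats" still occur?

Counterfactual: set "#1 agitator faulted" to not occurred.
Agitation branch lost [AND]: Aft high-temp switch fails=occurs, A quench valve lost=occurs, Jacket pump degraded=occurs, Aft controller is out=occurs → all inputs occur → occurs.
Interlock chain unavailable [AND]: Agitation branch lost=occurs, Standby temperature probe failed=not, Outboard rupture disc malfunctions=not → not all inputs occur → does not occur.
Temperature loop fails [AND]: Aft trip relay trips=occurs, Interlock chain unavailable=not → not all inputs occur → does not occur.
Vent system fails [AND]: High-temp switch 2 trips=occurs, Quench valve 2 is down=occurs → all inputs occur → occurs.
Cooling jacket fails [OR]: Vent system fails=occurs, Standby jacket pump 2 faulted=not, Inboard controller 2 malfunctions=occurs → at least one input occurs → occurs.
Quench path down [AND]: Standby coolant supply lost=occurs, #1 agitator faulted=not, Trip relay 2 lost=occurs, Cooling jacket fails=occurs → not all inputs occur → does not occur.
Agitation branch 2 inoperative [OR]: Lower chilled-water valve degraded=not, Quench path down=not → no input occurs → does not occur.
Chemical batch overheats [OR]: Temperature loop fails=not, Agitation branch 2 inoperative=not → no input occurs → does not occur.

No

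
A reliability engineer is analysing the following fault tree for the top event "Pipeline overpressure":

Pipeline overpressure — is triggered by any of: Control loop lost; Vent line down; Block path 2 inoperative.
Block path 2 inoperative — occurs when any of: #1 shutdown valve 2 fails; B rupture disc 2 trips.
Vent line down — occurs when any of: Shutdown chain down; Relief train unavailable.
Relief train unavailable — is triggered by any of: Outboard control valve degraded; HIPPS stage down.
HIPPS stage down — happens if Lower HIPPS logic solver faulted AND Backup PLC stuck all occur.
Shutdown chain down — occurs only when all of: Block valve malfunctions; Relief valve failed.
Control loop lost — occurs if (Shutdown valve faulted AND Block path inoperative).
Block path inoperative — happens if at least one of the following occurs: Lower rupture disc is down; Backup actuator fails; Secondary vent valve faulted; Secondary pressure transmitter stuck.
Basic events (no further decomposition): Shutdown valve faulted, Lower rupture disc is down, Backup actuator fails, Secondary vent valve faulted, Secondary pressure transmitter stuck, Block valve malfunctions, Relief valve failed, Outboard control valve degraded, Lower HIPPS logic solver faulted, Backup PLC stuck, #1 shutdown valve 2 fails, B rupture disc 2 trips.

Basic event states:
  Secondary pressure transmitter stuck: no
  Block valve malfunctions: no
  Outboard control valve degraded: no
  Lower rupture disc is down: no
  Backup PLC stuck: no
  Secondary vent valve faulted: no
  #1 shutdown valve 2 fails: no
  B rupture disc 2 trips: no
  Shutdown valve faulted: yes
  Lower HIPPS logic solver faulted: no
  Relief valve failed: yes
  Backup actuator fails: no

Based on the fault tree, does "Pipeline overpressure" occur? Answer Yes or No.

Block path inoperative [OR]: Lower rupture disc is down=not, Backup actuator fails=not, Secondary vent valve faulted=not, Secondary pressure transmitter stuck=not → no input occurs → does not occur.
Control loop lost [AND]: Shutdown valve faulted=occurs, Block path inoperative=not → not all inputs occur → does not occur.
Shutdown chain down [AND]: Block valve malfunctions=not, Relief valve failed=occurs → not all inputs occur → does not occur.
HIPPS stage down [AND]: Lower HIPPS logic solver faulted=not, Backup PLC stuck=not → not all inputs occur → does not occur.
Relief train unavailable [OR]: Outboard control valve degraded=not, HIPPS stage down=not → no input occurs → does not occur.
Vent line down [OR]: Shutdown chain down=not, Relief train unavailable=not → no input occurs → does not occur.
Block path 2 inoperative [OR]: #1 shutdown valve 2 fails=not, B rupture disc 2 trips=not → no input occurs → does not occur.
Pipeline overpressure [OR]: Control loop lost=not, Vent line down=not, Block path 2 inoperative=not → no input occurs → does not occur.

No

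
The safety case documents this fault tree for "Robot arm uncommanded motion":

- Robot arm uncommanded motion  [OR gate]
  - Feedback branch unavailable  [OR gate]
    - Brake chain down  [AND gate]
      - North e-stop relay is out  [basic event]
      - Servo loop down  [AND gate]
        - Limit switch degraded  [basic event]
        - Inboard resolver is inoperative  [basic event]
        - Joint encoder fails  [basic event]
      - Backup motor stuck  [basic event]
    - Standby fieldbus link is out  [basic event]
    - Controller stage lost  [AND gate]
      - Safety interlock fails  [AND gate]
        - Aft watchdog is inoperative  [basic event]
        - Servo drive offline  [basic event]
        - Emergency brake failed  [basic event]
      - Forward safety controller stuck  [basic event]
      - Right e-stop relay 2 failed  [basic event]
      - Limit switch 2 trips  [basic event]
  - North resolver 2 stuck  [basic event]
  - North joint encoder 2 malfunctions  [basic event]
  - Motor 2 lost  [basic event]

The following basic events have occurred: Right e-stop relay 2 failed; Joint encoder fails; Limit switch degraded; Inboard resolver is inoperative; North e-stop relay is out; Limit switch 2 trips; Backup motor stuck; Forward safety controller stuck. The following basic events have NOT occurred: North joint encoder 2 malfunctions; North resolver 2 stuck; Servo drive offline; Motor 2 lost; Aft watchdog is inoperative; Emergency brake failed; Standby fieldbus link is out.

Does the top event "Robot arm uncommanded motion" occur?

Yes

Servo loop down [AND]: Limit switch degraded=occurs, Inboard resolver is inoperative=occurs, Joint encoder fails=occurs → all inputs occur → occurs.
Brake chain down [AND]: North e-stop relay is out=occurs, Servo loop down=occurs, Backup motor stuck=occurs → all inputs occur → occurs.
Safety interlock fails [AND]: Aft watchdog is inoperative=not, Servo drive offline=not, Emergency brake failed=not → not all inputs occur → does not occur.
Controller stage lost [AND]: Safety interlock fails=not, Forward safety controller stuck=occurs, Right e-stop relay 2 failed=occurs, Limit switch 2 trips=occurs → not all inputs occur → does not occur.
Feedback branch unavailable [OR]: Brake chain down=occurs, Standby fieldbus link is out=not, Controller stage lost=not → at least one input occurs → occurs.
Robot arm uncommanded motion [OR]: Feedback branch unavailable=occurs, North resolver 2 stuck=not, North joint encoder 2 malfunctions=not, Motor 2 lost=not → at least one input occurs → occurs.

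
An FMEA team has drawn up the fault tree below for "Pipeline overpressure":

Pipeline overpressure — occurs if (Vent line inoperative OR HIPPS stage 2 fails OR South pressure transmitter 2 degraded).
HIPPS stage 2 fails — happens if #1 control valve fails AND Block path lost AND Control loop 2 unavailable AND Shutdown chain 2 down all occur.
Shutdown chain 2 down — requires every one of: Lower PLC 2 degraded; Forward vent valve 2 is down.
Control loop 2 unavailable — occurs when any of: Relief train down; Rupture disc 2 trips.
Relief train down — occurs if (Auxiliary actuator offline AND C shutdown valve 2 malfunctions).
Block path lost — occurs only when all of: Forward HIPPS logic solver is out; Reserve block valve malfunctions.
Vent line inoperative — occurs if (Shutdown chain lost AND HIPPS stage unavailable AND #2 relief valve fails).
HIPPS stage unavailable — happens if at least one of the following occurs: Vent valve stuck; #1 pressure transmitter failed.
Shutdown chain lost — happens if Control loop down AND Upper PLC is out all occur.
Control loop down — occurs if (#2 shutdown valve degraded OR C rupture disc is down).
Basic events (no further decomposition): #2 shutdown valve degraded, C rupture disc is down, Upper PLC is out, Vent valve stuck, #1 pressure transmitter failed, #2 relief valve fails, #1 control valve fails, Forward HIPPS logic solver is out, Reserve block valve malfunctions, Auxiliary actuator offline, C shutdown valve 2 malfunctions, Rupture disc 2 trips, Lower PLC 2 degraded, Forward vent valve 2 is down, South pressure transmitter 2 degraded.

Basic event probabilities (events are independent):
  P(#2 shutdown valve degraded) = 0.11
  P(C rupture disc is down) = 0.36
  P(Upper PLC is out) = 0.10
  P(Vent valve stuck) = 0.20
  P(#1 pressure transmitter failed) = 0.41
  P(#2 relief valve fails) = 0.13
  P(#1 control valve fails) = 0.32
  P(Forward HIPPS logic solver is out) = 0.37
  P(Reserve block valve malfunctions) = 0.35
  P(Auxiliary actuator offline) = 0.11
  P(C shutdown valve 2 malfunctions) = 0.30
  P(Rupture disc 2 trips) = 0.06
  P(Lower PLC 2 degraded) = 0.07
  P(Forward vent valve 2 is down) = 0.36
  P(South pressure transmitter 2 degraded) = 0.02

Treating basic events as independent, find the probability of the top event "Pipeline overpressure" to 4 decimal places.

0.0230

P(Control loop down) [OR] = 1 − (1−0.11) × (1−0.36) = 0.430400
P(Shutdown chain lost) [AND] = 0.430400 × 0.10 = 0.043040
P(HIPPS stage unavailable) [OR] = 1 − (1−0.20) × (1−0.41) = 0.528000
P(Vent line inoperative) [AND] = 0.043040 × 0.528000 × 0.13 = 0.002954
P(Block path lost) [AND] = 0.37 × 0.35 = 0.129500
P(Relief train down) [AND] = 0.11 × 0.30 = 0.033000
P(Control loop 2 unavailable) [OR] = 1 − (1−0.033000) × (1−0.06) = 0.091020
P(Shutdown chain 2 down) [AND] = 0.07 × 0.36 = 0.025200
P(HIPPS stage 2 fails) [AND] = 0.32 × 0.129500 × 0.091020 × 0.025200 = 0.000095
P(Pipeline overpressure) [OR] = 1 − (1−0.002954) × (1−0.000095) × (1−0.02) = 0.022988
Rounded to 4 decimal places: P(Pipeline overpressure) ≈ 0.0230.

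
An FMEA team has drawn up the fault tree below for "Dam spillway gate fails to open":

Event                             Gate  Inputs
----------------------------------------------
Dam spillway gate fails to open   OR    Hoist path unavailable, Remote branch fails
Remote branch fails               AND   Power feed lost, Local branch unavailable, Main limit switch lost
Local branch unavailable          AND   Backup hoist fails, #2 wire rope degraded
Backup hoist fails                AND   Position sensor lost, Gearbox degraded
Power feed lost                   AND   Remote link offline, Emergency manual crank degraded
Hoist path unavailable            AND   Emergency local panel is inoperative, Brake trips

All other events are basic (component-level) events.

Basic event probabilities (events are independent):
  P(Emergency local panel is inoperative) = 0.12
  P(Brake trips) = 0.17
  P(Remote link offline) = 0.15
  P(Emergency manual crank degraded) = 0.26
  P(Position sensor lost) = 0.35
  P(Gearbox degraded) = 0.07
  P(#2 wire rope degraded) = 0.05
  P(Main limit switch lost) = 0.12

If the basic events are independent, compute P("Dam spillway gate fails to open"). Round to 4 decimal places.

P(Hoist path unavailable) [AND] = 0.12 × 0.17 = 0.020400
P(Power feed lost) [AND] = 0.15 × 0.26 = 0.039000
P(Backup hoist fails) [AND] = 0.35 × 0.07 = 0.024500
P(Local branch unavailable) [AND] = 0.024500 × 0.05 = 0.001225
P(Remote branch fails) [AND] = 0.039000 × 0.001225 × 0.12 = 0.000006
P(Dam spillway gate fails to open) [OR] = 1 − (1−0.020400) × (1−0.000006) = 0.020406
Rounded to 4 decimal places: P(Dam spillway gate fails to open) ≈ 0.0204.

0.0204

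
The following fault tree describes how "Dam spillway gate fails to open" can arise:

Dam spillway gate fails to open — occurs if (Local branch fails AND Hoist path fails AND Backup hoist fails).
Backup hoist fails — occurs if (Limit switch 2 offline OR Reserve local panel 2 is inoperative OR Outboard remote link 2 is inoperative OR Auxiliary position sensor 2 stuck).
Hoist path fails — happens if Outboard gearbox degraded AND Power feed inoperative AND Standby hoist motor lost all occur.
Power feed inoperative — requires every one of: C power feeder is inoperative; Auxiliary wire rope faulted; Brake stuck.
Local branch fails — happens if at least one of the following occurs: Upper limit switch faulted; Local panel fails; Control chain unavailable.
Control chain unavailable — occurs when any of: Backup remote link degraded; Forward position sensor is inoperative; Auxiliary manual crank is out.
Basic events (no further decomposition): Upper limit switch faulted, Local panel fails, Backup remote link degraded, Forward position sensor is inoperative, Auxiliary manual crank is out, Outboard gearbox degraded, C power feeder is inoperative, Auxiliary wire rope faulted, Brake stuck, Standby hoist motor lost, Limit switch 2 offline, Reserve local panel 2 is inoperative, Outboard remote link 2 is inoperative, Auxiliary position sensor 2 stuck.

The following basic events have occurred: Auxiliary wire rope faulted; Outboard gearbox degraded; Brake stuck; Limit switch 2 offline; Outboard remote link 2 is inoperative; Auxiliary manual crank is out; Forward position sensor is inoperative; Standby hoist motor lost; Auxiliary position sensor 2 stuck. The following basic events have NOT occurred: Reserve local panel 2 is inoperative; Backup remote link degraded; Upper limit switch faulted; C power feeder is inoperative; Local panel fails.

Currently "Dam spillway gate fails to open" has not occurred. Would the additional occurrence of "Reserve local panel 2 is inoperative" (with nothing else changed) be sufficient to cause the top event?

Counterfactual: set "Reserve local panel 2 is inoperative" to occurred.
Control chain unavailable [OR]: Backup remote link degraded=not, Forward position sensor is inoperative=occurs, Auxiliary manual crank is out=occurs → at least one input occurs → occurs.
Local branch fails [OR]: Upper limit switch faulted=not, Local panel fails=not, Control chain unavailable=occurs → at least one input occurs → occurs.
Power feed inoperative [AND]: C power feeder is inoperative=not, Auxiliary wire rope faulted=occurs, Brake stuck=occurs → not all inputs occur → does not occur.
Hoist path fails [AND]: Outboard gearbox degraded=occurs, Power feed inoperative=not, Standby hoist motor lost=occurs → not all inputs occur → does not occur.
Backup hoist fails [OR]: Limit switch 2 offline=occurs, Reserve local panel 2 is inoperative=occurs, Outboard remote link 2 is inoperative=occurs, Auxiliary position sensor 2 stuck=occurs → at least one input occurs → occurs.
Dam spillway gate fails to open [AND]: Local branch fails=occurs, Hoist path fails=not, Backup hoist fails=occurs → not all inputs occur → does not occur.

No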